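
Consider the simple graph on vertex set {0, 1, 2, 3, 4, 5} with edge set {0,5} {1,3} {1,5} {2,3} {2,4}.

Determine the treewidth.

A width-1 tree decomposition is:
Bags: B1 = {0, 5}  B2 = {1, 5}  B3 = {1, 3}  B4 = {2, 3}  B5 = {2, 4}
Tree: B1–B2, B2–B3, B3–B4, B4–B5
Every bag has size at most 2, so the width is 2 − 1 = 1 and tw(G) ≤ 1. Since G has at least one edge (e.g. 0–5), it is not an edgeless graph, so tw(G) ≥ 1. Hence tw(G) = 1 exactly.

1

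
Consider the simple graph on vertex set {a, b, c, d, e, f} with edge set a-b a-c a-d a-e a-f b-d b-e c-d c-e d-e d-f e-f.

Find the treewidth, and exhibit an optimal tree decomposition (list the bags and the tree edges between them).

Every bag has size at most 4, so the width is 4 − 1 = 3 and tw(G) ≤ 3. Conversely, {a, c, d, e} is a clique of size 4, and the vertices of any clique must share a bag in every tree decomposition; so some bag has ≥ 4 vertices and tw(G) ≥ 3. Combining the bounds, tw(G) = 3.

Treewidth 3.
One such decomposition:
Bags: B1 = {a, b, d, e}  B2 = {a, d, e, f}  B3 = {a, c, d, e}
Tree: B1–B2, B1–B3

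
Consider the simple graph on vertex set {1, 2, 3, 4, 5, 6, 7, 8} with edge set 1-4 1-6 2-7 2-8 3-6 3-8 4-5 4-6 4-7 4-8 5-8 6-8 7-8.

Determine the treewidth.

2

A width-2 tree decomposition is:
Bags: B1 = {4, 6, 8}  B2 = {4, 5, 8}  B3 = {3, 6, 8}  B4 = {1, 4, 6}  B5 = {4, 7, 8}  B6 = {2, 7, 8}
Tree: B1–B2, B1–B3, B1–B4, B2–B5, B5–B6
Each bag holds 3 vertices, so the decomposition has width 2, which upper-bounds the treewidth. For the lower bound, the 3 vertices {2, 7, 8} are pairwise adjacent, and any tree decomposition puts a clique entirely inside one bag — forcing width ≥ 2. The upper and lower bounds meet at 2, so that is the treewidth.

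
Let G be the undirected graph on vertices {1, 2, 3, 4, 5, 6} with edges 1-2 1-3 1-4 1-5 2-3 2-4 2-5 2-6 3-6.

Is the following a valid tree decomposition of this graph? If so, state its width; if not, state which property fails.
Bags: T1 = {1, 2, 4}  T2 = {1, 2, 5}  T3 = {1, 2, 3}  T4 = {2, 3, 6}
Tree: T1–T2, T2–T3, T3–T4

Every vertex of G appears in some bag (union = {1, 2, 3, 4, 5, 6}); every edge is covered by a bag; and for each vertex v the set of bags containing v is connected in the bag tree. The decomposition is therefore valid. The largest bag has 3 vertices, so the width is 2.

Yes; width 2.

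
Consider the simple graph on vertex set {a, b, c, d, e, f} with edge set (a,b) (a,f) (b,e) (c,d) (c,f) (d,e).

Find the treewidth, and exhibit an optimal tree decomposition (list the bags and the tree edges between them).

The largest bag has 3 vertices, giving width 2; this decomposition certifies tw(G) ≤ 2. Since a–f–c–d–e–b–a is a cycle in G, G is not acyclic. Forests are exactly the graphs of treewidth ≤ 1, so tw(G) ≥ 2. Combining the bounds, tw(G) = 2.

Treewidth 2.
Bags: B1 = {a, c, f}  B2 = {a, c, d}  B3 = {a, d, e}  B4 = {a, b, e}
Tree: B1–B2, B2–B3, B3–B4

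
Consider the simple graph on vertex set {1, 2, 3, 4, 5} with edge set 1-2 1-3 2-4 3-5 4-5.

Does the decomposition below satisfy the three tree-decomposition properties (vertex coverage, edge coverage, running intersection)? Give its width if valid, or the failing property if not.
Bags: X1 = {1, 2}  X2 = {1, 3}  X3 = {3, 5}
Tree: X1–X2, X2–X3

A tree decomposition must satisfy three properties: every vertex lies in some bag; for every edge, both endpoints lie together in some bag; and for every vertex, the bags containing it form a connected subtree. Here vertex 4 appears in no bag, so the decomposition is invalid.

No — vertex 4 appears in no bag.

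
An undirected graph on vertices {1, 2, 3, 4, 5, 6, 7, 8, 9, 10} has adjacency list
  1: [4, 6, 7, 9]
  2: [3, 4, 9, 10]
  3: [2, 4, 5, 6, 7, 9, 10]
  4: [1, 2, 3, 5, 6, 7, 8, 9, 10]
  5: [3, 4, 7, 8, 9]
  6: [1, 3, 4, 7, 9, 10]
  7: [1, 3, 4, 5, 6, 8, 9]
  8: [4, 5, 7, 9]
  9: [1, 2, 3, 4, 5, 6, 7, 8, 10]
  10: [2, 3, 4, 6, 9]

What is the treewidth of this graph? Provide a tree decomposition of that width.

Each bag holds 5 vertices, so the decomposition has width 4, which upper-bounds the treewidth. Conversely, {4, 5, 7, 8, 9} is a clique of size 5, and the vertices of any clique must share a bag in every tree decomposition; so some bag has ≥ 5 vertices and tw(G) ≥ 4. The upper and lower bounds meet at 4, so that is the treewidth.

Treewidth 4.
Bags: B1 = {3, 4, 6, 7, 9}  B2 = {3, 4, 6, 9, 10}  B3 = {2, 3, 4, 9, 10}  B4 = {3, 4, 5, 7, 9}  B5 = {4, 5, 7, 8, 9}  B6 = {1, 4, 6, 7, 9}
Tree: B1–B2, B2–B3, B1–B4, B4–B5, B1–B6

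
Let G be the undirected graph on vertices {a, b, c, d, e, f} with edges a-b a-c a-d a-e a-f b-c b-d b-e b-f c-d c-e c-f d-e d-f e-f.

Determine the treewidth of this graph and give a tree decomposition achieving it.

Treewidth 5.
Bags: B1 = {a, b, c, d, e, f}
Tree: (single bag)

A single bag containing all 6 vertices is trivially a valid decomposition of width 5. On the other hand G contains the 6-clique {a, b, c, d, e, f}. A clique must lie in a single bag of any decomposition, so no decomposition can have width below 5. Therefore the treewidth is 5.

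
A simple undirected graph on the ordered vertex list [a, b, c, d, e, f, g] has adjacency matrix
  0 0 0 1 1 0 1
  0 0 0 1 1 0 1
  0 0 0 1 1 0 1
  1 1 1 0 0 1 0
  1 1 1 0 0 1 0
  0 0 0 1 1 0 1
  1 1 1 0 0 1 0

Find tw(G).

A width-3 tree decomposition is:
Bags: B1 = {c, d, e, g}  B2 = {d, e, f, g}  B3 = {b, d, e, g}  B4 = {a, d, e, g}
Tree: B1–B2, B2–B3, B3–B4
The largest bag has 4 vertices, giving width 3; this decomposition certifies tw(G) ≤ 3. For the lower bound: the 4 vertex sets {c,g}, {e,f}, {d}, {b} are disjoint, each induces a connected subgraph, and every pair is joined by at least one edge of G. Contracting each set to a single vertex therefore yields K_{4} as a minor, and since treewidth is minor-monotone, tw(G) ≥ tw(K_{4}) = 3. Therefore the treewidth is 3.

3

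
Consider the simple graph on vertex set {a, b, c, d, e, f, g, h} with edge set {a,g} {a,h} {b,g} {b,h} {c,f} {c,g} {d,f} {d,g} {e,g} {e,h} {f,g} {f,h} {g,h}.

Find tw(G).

A width-2 tree decomposition is:
Bags: B1 = {b, g, h}  B2 = {a, g, h}  B3 = {e, g, h}  B4 = {f, g, h}  B5 = {c, f, g}  B6 = {d, f, g}
Tree: B1–B2, B2–B3, B3–B4, B4–B5, B5–B6
The largest bag has 3 vertices, giving width 2; this decomposition certifies tw(G) ≤ 2. On the other hand G contains the 3-clique {d, f, g}. A clique must lie in a single bag of any decomposition, so no decomposition can have width below 2. Hence tw(G) = 2 exactly.

2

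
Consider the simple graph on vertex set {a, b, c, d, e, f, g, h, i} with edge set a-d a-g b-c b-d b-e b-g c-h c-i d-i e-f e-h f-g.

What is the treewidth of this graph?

A width-3 tree decomposition is:
Bags: B1 = {a, c, d, i}  B2 = {a, b, c, d}  B3 = {a, b, c, g}  B4 = {b, c, g, h}  B5 = {b, e, g, h}  B6 = {e, f, g, h}
Tree: B1–B2, B2–B3, B3–B4, B4–B5, B5–B6
The largest bag has 4 vertices, giving width 3; this decomposition certifies tw(G) ≤ 3. For the lower bound: the 4 vertex sets {a,d,i}, {c}, {b}, {e,f,g,h} are disjoint, each induces a connected subgraph, and every pair is joined by at least one edge of G. Contracting each set to a single vertex therefore yields K_{4} as a minor, and since treewidth is minor-monotone, tw(G) ≥ tw(K_{4}) = 3. Hence tw(G) = 3 exactly.

3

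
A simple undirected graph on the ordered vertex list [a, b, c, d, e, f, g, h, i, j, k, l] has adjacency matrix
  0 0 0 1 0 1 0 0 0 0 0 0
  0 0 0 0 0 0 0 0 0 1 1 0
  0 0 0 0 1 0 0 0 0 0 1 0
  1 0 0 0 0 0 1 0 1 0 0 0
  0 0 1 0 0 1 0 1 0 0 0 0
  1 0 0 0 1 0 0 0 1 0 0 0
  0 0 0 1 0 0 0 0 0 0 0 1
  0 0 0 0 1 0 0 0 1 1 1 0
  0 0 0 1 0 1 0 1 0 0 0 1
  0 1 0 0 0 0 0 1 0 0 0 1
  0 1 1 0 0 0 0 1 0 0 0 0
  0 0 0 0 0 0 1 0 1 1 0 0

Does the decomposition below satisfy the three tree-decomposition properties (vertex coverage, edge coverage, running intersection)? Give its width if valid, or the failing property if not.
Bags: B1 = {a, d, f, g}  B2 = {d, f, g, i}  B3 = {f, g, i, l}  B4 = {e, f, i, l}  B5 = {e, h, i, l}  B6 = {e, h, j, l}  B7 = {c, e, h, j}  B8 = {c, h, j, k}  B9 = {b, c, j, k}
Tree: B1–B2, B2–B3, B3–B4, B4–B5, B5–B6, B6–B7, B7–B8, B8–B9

Yes; width 3.

Every vertex of G appears in some bag (union = {a, b, c, d, e, f, g, h, i, j, k, l}); every edge is covered by a bag; and for each vertex v the set of bags containing v is connected in the bag tree. The decomposition is therefore valid. The largest bag has 4 vertices, so the width is 3.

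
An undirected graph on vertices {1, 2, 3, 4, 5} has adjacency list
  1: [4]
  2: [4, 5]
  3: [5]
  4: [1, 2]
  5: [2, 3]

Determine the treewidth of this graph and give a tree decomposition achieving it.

Treewidth 1.
One such decomposition:
Bags: B1 = {1, 4}  B2 = {2, 4}  B3 = {2, 5}  B4 = {3, 5}
Tree: B1–B2, B2–B3, B3–B4

Each bag holds 2 vertices, so the decomposition has width 1, which upper-bounds the treewidth. Any graph with an edge has treewidth ≥ 1, and G has the edge 1–4. Hence tw(G) = 1 exactly.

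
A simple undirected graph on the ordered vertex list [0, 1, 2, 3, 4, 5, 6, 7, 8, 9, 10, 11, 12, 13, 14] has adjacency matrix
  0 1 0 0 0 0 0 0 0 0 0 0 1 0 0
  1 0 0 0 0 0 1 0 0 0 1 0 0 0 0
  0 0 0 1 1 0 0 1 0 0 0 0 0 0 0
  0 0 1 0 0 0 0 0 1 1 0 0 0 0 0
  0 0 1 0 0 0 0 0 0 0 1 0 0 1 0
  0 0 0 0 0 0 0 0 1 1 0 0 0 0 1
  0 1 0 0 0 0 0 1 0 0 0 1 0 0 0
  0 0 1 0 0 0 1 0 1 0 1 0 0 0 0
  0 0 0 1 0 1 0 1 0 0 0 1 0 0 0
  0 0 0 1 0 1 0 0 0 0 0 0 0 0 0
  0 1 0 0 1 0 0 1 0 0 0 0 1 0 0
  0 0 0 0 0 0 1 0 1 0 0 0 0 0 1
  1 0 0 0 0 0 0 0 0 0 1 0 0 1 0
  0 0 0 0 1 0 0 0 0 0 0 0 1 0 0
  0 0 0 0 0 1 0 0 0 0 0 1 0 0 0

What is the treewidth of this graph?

A width-3 tree decomposition is:
Bags: B1 = {0, 4, 12, 13}  B2 = {0, 4, 10, 12}  B3 = {0, 1, 4, 10}  B4 = {1, 2, 4, 10}  B5 = {1, 2, 7, 10}  B6 = {1, 2, 6, 7}  B7 = {2, 3, 6, 7}  B8 = {3, 6, 7, 8}  B9 = {3, 6, 8, 11}  B10 = {3, 8, 9, 11}  B11 = {5, 8, 9, 11}  B12 = {5, 9, 11, 14}
Tree: B1–B2, B2–B3, B3–B4, B4–B5, B5–B6, B6–B7, B7–B8, B8–B9, B9–B10, B10–B11, B11–B12
The largest bag has 4 vertices, giving width 3; this decomposition certifies tw(G) ≤ 3. For the lower bound: the 4 vertex sets {0,12,13}, {4}, {10}, {1,2,6,7} are disjoint, each induces a connected subgraph, and every pair is joined by at least one edge of G. Contracting each set to a single vertex therefore yields K_{4} as a minor, and since treewidth is minor-monotone, tw(G) ≥ tw(K_{4}) = 3. Therefore the treewidth is 3.

3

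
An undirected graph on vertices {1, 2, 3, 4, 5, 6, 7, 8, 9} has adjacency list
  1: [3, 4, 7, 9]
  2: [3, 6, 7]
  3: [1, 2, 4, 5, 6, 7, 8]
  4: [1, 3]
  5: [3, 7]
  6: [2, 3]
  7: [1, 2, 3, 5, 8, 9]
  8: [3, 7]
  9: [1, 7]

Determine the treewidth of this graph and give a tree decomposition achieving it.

Treewidth 2.
One such decomposition:
Bags: B1 = {2, 3, 7}  B2 = {1, 3, 7}  B3 = {1, 7, 9}  B4 = {3, 5, 7}  B5 = {3, 7, 8}  B6 = {1, 3, 4}  B7 = {2, 3, 6}
Tree: B1–B2, B2–B3, B1–B4, B1–B5, B2–B6, B1–B7

The largest bag has 3 vertices, giving width 2; this decomposition certifies tw(G) ≤ 2. Conversely, {1, 7, 9} is a clique of size 3, and the vertices of any clique must share a bag in every tree decomposition; so some bag has ≥ 3 vertices and tw(G) ≥ 2. Therefore the treewidth is 2.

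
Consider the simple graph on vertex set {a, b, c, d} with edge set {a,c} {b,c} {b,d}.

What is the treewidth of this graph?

A width-1 tree decomposition is:
Bags: B1 = {b, d}  B2 = {b, c}  B3 = {a, c}
Tree: B1–B2, B2–B3
The largest bag has 2 vertices, giving width 1; this decomposition certifies tw(G) ≤ 1. G has an edge, so its treewidth is at least 1. Therefore the treewidth is 1.

1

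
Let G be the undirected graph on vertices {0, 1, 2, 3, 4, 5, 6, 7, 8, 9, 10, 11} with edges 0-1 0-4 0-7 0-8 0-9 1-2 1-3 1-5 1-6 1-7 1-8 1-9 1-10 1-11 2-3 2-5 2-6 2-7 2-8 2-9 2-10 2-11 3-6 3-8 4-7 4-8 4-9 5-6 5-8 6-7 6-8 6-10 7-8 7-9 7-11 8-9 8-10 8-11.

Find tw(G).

A width-4 tree decomposition is:
Bags: B1 = {1, 2, 6, 7, 8}  B2 = {1, 2, 5, 6, 8}  B3 = {1, 2, 7, 8, 9}  B4 = {0, 1, 7, 8, 9}  B5 = {1, 2, 6, 8, 10}  B6 = {1, 2, 7, 8, 11}  B7 = {0, 4, 7, 8, 9}  B8 = {1, 2, 3, 6, 8}
Tree: B1–B2, B1–B3, B3–B4, B2–B5, B1–B6, B4–B7, B2–B8
The largest bag has 5 vertices, giving width 4; this decomposition certifies tw(G) ≤ 4. On the other hand G contains the 5-clique {0, 1, 7, 8, 9}. A clique must lie in a single bag of any decomposition, so no decomposition can have width below 4. Hence tw(G) = 4 exactly.

4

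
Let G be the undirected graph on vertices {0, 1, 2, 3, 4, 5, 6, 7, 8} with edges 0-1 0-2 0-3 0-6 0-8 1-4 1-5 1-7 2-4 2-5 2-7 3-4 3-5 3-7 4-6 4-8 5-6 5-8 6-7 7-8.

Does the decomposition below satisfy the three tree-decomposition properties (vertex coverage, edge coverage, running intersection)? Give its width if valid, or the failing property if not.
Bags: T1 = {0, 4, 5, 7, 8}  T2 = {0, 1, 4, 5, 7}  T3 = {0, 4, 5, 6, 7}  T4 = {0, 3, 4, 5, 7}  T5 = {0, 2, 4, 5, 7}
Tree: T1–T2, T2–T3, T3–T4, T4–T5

Vertex coverage: the bags together contain {0, 1, 2, 3, 4, 5, 6, 7, 8}, the full vertex set. Edge coverage: each edge of G has both endpoints in at least one bag. Running intersection: for every vertex, the bags containing it form a connected subtree. All three properties hold, so this is a valid tree decomposition of width max|bag| − 1 = 4, and hence tw(G) ≤ 4.

Yes; width 4.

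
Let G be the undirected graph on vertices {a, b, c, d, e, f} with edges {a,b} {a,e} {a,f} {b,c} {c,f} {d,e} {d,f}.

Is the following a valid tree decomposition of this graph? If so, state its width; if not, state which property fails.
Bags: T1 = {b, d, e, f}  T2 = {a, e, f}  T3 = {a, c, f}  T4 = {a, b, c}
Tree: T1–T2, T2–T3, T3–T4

A tree decomposition must satisfy three properties: every vertex lies in some bag; for every edge, both endpoints lie together in some bag; and for every vertex, the bags containing it form a connected subtree. Here bags containing vertex b are not connected in the tree, so the decomposition is invalid.

No — bags containing vertex b are not connected in the tree.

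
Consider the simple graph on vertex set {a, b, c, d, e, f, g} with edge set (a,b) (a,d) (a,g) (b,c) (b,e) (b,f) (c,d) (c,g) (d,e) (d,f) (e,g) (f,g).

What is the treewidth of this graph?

A width-3 tree decomposition is:
Bags: B1 = {b, d, e, g}  B2 = {b, d, f, g}  B3 = {a, b, d, g}  B4 = {b, c, d, g}
Tree: B1–B2, B2–B3, B3–B4
Each bag holds 4 vertices, so the decomposition has width 3, which upper-bounds the treewidth. For the lower bound: the 4 vertex sets {d,e}, {b,f}, {g}, {a} are disjoint, each induces a connected subgraph, and every pair is joined by at least one edge of G. Contracting each set to a single vertex therefore yields K_{4} as a minor, and since treewidth is minor-monotone, tw(G) ≥ tw(K_{4}) = 3. Therefore the treewidth is 3.

3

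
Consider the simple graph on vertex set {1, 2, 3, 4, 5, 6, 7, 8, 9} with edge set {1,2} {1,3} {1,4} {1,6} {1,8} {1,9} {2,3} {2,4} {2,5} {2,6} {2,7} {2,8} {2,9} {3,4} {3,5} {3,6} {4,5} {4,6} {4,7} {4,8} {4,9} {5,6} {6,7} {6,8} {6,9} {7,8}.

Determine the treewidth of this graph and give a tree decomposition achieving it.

Treewidth 4.
One such decomposition:
Bags: B1 = {1, 2, 3, 4, 6}  B2 = {1, 2, 4, 6, 8}  B3 = {1, 2, 4, 6, 9}  B4 = {2, 3, 4, 5, 6}  B5 = {2, 4, 6, 7, 8}
Tree: B1–B2, B2–B3, B1–B4, B2–B5

Every bag has size at most 5, so the width is 5 − 1 = 4 and tw(G) ≤ 4. For the lower bound, the 5 vertices {1, 2, 4, 6, 8} are pairwise adjacent, and any tree decomposition puts a clique entirely inside one bag — forcing width ≥ 4. The upper and lower bounds meet at 4, so that is the treewidth.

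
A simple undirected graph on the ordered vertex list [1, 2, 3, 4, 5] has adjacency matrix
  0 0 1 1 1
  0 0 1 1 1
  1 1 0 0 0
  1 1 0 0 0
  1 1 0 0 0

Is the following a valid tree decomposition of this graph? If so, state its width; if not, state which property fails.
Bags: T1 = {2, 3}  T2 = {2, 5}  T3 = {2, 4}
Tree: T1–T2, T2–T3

No — vertex 1 appears in no bag.

A tree decomposition must satisfy three properties: every vertex lies in some bag; for every edge, both endpoints lie together in some bag; and for every vertex, the bags containing it form a connected subtree. Here vertex 1 appears in no bag, so the decomposition is invalid.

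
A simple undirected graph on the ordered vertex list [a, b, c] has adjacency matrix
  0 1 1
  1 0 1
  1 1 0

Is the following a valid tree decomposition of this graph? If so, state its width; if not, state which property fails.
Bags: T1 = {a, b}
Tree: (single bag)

No — vertex c appears in no bag.

A tree decomposition must satisfy three properties: every vertex lies in some bag; for every edge, both endpoints lie together in some bag; and for every vertex, the bags containing it form a connected subtree. Here vertex c appears in no bag, so the decomposition is invalid.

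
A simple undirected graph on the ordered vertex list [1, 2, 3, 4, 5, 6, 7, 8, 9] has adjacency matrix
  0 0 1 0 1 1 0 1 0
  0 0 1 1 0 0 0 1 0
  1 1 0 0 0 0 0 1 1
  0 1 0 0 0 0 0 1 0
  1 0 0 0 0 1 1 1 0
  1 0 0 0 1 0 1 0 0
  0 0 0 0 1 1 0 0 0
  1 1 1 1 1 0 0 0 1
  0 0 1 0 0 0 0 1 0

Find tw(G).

A width-2 tree decomposition is:
Bags: B1 = {3, 8, 9}  B2 = {2, 3, 8}  B3 = {1, 3, 8}  B4 = {1, 5, 8}  B5 = {1, 5, 6}  B6 = {5, 6, 7}  B7 = {2, 4, 8}
Tree: B1–B2, B2–B3, B3–B4, B4–B5, B5–B6, B2–B7
Every bag has size at most 3, so the width is 3 − 1 = 2 and tw(G) ≤ 2. For the lower bound, the 3 vertices {3, 8, 9} are pairwise adjacent, and any tree decomposition puts a clique entirely inside one bag — forcing width ≥ 2. The upper and lower bounds meet at 2, so that is the treewidth.

2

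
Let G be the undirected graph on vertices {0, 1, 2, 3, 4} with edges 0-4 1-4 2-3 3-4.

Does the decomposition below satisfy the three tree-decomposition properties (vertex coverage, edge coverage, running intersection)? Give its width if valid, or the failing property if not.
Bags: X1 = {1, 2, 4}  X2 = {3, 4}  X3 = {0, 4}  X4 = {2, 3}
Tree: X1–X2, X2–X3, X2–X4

No — bags containing vertex 2 are not connected in the tree.

A tree decomposition must satisfy three properties: every vertex lies in some bag; for every edge, both endpoints lie together in some bag; and for every vertex, the bags containing it form a connected subtree. Here bags containing vertex 2 are not connected in the tree, so the decomposition is invalid.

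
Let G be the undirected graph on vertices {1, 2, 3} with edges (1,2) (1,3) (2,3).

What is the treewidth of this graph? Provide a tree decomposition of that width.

Treewidth 2.
One optimal decomposition is:
Bags: B1 = {1, 2, 3}
Tree: (single bag)

With just one bag of size 3, the width is 3 − 1 = 2, so tw(G) ≤ 2. Conversely, {1, 2, 3} is a clique of size 3, and the vertices of any clique must share a bag in every tree decomposition; so some bag has ≥ 3 vertices and tw(G) ≥ 2. The upper and lower bounds meet at 2, so that is the treewidth.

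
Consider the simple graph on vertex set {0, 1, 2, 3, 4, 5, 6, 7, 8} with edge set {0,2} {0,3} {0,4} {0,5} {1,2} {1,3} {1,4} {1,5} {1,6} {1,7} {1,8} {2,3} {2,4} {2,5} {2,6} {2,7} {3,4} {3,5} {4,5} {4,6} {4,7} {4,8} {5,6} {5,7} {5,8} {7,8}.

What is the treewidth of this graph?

A width-4 tree decomposition is:
Bags: B1 = {1, 2, 4, 5, 6}  B2 = {1, 2, 3, 4, 5}  B3 = {1, 2, 4, 5, 7}  B4 = {1, 4, 5, 7, 8}  B5 = {0, 2, 3, 4, 5}
Tree: B1–B2, B2–B3, B3–B4, B2–B5
Each bag holds 5 vertices, so the decomposition has width 4, which upper-bounds the treewidth. For the lower bound, the 5 vertices {0, 2, 3, 4, 5} are pairwise adjacent, and any tree decomposition puts a clique entirely inside one bag — forcing width ≥ 4. Hence tw(G) = 4 exactly.

4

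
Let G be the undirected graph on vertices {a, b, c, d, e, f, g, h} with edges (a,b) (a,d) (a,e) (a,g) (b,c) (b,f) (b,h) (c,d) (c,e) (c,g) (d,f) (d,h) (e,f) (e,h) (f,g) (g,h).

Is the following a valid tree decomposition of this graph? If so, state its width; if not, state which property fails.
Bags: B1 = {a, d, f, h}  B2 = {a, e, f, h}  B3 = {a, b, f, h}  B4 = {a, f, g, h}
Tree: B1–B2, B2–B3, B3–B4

A tree decomposition must satisfy three properties: every vertex lies in some bag; for every edge, both endpoints lie together in some bag; and for every vertex, the bags containing it form a connected subtree. Here vertex c appears in no bag, so the decomposition is invalid.

No — vertex c appears in no bag.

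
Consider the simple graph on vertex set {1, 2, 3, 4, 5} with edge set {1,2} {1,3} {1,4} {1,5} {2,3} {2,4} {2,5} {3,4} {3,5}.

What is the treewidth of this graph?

A width-3 tree decomposition is:
Bags: B1 = {1, 2, 3, 5}  B2 = {1, 2, 3, 4}
Tree: B1–B2
The largest bag has 4 vertices, giving width 3; this decomposition certifies tw(G) ≤ 3. For the lower bound, the 4 vertices {1, 2, 3, 4} are pairwise adjacent, and any tree decomposition puts a clique entirely inside one bag — forcing width ≥ 3. Therefore the treewidth is 3.

3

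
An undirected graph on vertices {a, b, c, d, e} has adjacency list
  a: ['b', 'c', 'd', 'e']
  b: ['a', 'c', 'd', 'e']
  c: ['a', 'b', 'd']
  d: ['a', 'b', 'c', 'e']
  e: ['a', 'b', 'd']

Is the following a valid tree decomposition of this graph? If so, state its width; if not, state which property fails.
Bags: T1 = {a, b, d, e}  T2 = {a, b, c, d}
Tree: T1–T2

Yes; width 3.

Checking the three conditions: (i) the bags cover all of {a, b, c, d, e}; (ii) for each edge, some bag contains both endpoints; (iii) the bags containing any fixed vertex form a subtree. All hold, so the decomposition is valid with width 4 − 1 = 3.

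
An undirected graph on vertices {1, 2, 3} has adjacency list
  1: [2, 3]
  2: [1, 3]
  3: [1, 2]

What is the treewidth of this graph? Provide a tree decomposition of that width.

Treewidth 2.
One optimal decomposition is:
Bags: B1 = {1, 2, 3}
Tree: (single bag)

A single bag containing all 3 vertices is trivially a valid decomposition of width 2. Conversely, {1, 2, 3} is a clique of size 3, and the vertices of any clique must share a bag in every tree decomposition; so some bag has ≥ 3 vertices and tw(G) ≥ 2. The upper and lower bounds meet at 2, so that is the treewidth.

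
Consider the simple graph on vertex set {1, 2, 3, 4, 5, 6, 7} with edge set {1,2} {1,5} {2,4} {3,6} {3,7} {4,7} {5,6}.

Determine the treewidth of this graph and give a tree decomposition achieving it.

Treewidth 2.
One such decomposition:
Bags: B1 = {2, 4, 7}  B2 = {1, 2, 7}  B3 = {1, 5, 7}  B4 = {5, 6, 7}  B5 = {3, 6, 7}
Tree: B1–B2, B2–B3, B3–B4, B4–B5

Each bag holds 3 vertices, so the decomposition has width 2, which upper-bounds the treewidth. The edges 7–4–2–1–5–6–3–7 form a cycle, so G is not a tree and its treewidth is at least 2. Hence tw(G) = 2 exactly.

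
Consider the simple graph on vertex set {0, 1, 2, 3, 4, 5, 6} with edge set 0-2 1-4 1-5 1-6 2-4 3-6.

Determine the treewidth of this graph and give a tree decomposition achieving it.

Treewidth 1.
One optimal decomposition is:
Bags: B1 = {1, 6}  B2 = {1, 4}  B3 = {3, 6}  B4 = {2, 4}  B5 = {1, 5}  B6 = {0, 2}
Tree: B1–B2, B1–B3, B2–B4, B1–B5, B4–B6

Each bag holds 2 vertices, so the decomposition has width 1, which upper-bounds the treewidth. Any graph with an edge has treewidth ≥ 1, and G has the edge 6–1. The upper and lower bounds meet at 1, so that is the treewidth.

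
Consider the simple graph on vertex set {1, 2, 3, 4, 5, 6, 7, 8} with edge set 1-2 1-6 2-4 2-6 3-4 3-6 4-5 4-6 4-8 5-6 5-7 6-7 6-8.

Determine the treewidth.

2

A width-2 tree decomposition is:
Bags: B1 = {2, 4, 6}  B2 = {4, 5, 6}  B3 = {1, 2, 6}  B4 = {4, 6, 8}  B5 = {3, 4, 6}  B6 = {5, 6, 7}
Tree: B1–B2, B1–B3, B2–B4, B4–B5, B2–B6
Every bag has size at most 3, so the width is 3 − 1 = 2 and tw(G) ≤ 2. For the lower bound, the 3 vertices {1, 2, 6} are pairwise adjacent, and any tree decomposition puts a clique entirely inside one bag — forcing width ≥ 2. The upper and lower bounds meet at 2, so that is the treewidth.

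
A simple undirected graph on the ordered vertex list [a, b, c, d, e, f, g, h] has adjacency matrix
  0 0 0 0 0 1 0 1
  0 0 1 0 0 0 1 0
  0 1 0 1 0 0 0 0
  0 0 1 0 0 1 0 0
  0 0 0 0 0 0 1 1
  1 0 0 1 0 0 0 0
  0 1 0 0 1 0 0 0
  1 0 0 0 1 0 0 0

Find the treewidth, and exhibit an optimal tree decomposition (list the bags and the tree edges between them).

Treewidth 2.
Bags: B1 = {b, c, g}  B2 = {c, e, g}  B3 = {c, e, h}  B4 = {a, c, h}  B5 = {a, c, f}  B6 = {c, d, f}
Tree: B1–B2, B2–B3, B3–B4, B4–B5, B5–B6

The largest bag has 3 vertices, giving width 2; this decomposition certifies tw(G) ≤ 2. For the lower bound, G contains the cycle c–b–g–e–h–a–f–d–c, so G is not a forest; only forests have treewidth ≤ 1, hence tw(G) ≥ 2. Hence tw(G) = 2 exactly.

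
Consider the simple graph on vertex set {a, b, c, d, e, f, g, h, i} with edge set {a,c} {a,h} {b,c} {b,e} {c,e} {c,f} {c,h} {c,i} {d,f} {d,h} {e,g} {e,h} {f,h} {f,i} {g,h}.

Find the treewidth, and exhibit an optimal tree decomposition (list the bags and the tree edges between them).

Treewidth 2.
One such decomposition:
Bags: B1 = {b, c, e}  B2 = {c, e, h}  B3 = {e, g, h}  B4 = {c, f, h}  B5 = {c, f, i}  B6 = {d, f, h}  B7 = {a, c, h}
Tree: B1–B2, B2–B3, B2–B4, B4–B5, B4–B6, B2–B7

Each bag holds 3 vertices, so the decomposition has width 2, which upper-bounds the treewidth. Conversely, {d, f, h} is a clique of size 3, and the vertices of any clique must share a bag in every tree decomposition; so some bag has ≥ 3 vertices and tw(G) ≥ 2. Combining the bounds, tw(G) = 2.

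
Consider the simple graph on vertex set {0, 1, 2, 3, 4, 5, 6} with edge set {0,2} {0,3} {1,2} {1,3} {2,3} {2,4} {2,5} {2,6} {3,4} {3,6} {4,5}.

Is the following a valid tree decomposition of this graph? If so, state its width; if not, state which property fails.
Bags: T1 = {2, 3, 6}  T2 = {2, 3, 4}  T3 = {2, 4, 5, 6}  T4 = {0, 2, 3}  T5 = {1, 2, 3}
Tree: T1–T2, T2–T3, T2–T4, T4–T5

No — bags containing vertex 6 are not connected in the tree.

A tree decomposition must satisfy three properties: every vertex lies in some bag; for every edge, both endpoints lie together in some bag; and for every vertex, the bags containing it form a connected subtree. Here bags containing vertex 6 are not connected in the tree, so the decomposition is invalid.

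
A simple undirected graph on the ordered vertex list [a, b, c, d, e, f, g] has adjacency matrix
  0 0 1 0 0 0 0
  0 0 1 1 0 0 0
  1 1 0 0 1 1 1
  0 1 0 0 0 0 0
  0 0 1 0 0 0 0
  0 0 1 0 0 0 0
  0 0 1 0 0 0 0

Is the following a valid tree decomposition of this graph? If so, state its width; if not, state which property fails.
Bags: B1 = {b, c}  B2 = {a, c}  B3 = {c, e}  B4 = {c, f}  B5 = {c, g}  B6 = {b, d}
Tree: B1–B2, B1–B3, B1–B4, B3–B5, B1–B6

Yes; width 1.

Every vertex of G appears in some bag (union = {a, b, c, d, e, f, g}); every edge is covered by a bag; and for each vertex v the set of bags containing v is connected in the bag tree. The decomposition is therefore valid. The largest bag has 2 vertices, so the width is 1.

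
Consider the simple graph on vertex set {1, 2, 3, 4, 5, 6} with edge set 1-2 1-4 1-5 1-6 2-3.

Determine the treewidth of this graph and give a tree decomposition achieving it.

The largest bag has 2 vertices, giving width 1; this decomposition certifies tw(G) ≤ 1. Since G has at least one edge (e.g. 1–2), it is not an edgeless graph, so tw(G) ≥ 1. Therefore the treewidth is 1.

Treewidth 1.
One such decomposition:
Bags: B1 = {1, 2}  B2 = {1, 4}  B3 = {2, 3}  B4 = {1, 6}  B5 = {1, 5}
Tree: B1–B2, B1–B3, B1–B4, B4–B5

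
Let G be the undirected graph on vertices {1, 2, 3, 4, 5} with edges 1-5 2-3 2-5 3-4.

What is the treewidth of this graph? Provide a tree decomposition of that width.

Each bag holds 2 vertices, so the decomposition has width 1, which upper-bounds the treewidth. Any graph with an edge has treewidth ≥ 1, and G has the edge 1–5. Combining the bounds, tw(G) = 1.

Treewidth 1.
One such decomposition:
Bags: B1 = {1, 5}  B2 = {2, 5}  B3 = {2, 3}  B4 = {3, 4}
Tree: B1–B2, B2–B3, B3–B4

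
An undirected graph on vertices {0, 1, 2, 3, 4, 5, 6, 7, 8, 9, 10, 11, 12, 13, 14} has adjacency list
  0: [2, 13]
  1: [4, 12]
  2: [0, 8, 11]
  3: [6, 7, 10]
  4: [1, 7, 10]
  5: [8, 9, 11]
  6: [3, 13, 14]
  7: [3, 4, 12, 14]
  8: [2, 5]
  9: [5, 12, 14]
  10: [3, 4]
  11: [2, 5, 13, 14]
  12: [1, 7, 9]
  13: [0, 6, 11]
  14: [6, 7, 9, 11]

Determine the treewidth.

3

A width-3 tree decomposition is:
Bags: B1 = {0, 2, 8, 13}  B2 = {2, 8, 11, 13}  B3 = {5, 8, 11, 13}  B4 = {5, 6, 11, 13}  B5 = {5, 6, 11, 14}  B6 = {5, 6, 9, 14}  B7 = {3, 6, 9, 14}  B8 = {3, 7, 9, 14}  B9 = {3, 7, 9, 12}  B10 = {3, 7, 10, 12}  B11 = {4, 7, 10, 12}  B12 = {1, 4, 10, 12}
Tree: B1–B2, B2–B3, B3–B4, B4–B5, B5–B6, B6–B7, B7–B8, B8–B9, B9–B10, B10–B11, B11–B12
Each bag holds 4 vertices, so the decomposition has width 3, which upper-bounds the treewidth. For the lower bound: the 4 vertex sets {0,2,8}, {13}, {11}, {5,6,9,14} are disjoint, each induces a connected subgraph, and every pair is joined by at least one edge of G. Contracting each set to a single vertex therefore yields K_{4} as a minor, and since treewidth is minor-monotone, tw(G) ≥ tw(K_{4}) = 3. The upper and lower bounds meet at 3, so that is the treewidth.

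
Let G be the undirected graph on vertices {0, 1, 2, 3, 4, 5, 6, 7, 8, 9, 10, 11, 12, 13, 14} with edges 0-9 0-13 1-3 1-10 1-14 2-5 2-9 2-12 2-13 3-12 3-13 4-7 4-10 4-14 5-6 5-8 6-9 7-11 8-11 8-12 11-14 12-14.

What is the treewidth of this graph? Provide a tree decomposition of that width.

Every bag has size at most 4, so the width is 4 − 1 = 3 and tw(G) ≤ 3. For the lower bound: the 4 vertex sets {4,7,10}, {1}, {14}, {3,8,11,12} are disjoint, each induces a connected subgraph, and every pair is joined by at least one edge of G. Contracting each set to a single vertex therefore yields K_{4} as a minor, and since treewidth is minor-monotone, tw(G) ≥ tw(K_{4}) = 3. Hence tw(G) = 3 exactly.

Treewidth 3.
Bags: B1 = {1, 4, 7, 10}  B2 = {1, 4, 7, 14}  B3 = {1, 7, 11, 14}  B4 = {1, 3, 11, 14}  B5 = {3, 11, 12, 14}  B6 = {3, 8, 11, 12}  B7 = {3, 8, 12, 13}  B8 = {2, 8, 12, 13}  B9 = {2, 5, 8, 13}  B10 = {0, 2, 5, 13}  B11 = {0, 2, 5, 9}  B12 = {0, 5, 6, 9}
Tree: B1–B2, B2–B3, B3–B4, B4–B5, B5–B6, B6–B7, B7–B8, B8–B9, B9–B10, B10–B11, B11–B12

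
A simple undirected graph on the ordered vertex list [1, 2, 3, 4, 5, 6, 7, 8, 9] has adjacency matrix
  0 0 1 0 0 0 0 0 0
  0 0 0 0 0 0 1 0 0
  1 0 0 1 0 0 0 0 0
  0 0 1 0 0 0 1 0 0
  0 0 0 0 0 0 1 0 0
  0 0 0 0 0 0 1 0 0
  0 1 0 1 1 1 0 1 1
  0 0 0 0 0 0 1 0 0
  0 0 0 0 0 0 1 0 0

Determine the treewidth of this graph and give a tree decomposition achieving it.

Treewidth 1.
One such decomposition:
Bags: B1 = {3, 4}  B2 = {4, 7}  B3 = {2, 7}  B4 = {1, 3}  B5 = {5, 7}  B6 = {7, 9}  B7 = {6, 7}  B8 = {7, 8}
Tree: B1–B2, B2–B3, B1–B4, B3–B5, B5–B6, B3–B7, B7–B8

Every bag has size at most 2, so the width is 2 − 1 = 1 and tw(G) ≤ 1. G has an edge, so its treewidth is at least 1. Therefore the treewidth is 1.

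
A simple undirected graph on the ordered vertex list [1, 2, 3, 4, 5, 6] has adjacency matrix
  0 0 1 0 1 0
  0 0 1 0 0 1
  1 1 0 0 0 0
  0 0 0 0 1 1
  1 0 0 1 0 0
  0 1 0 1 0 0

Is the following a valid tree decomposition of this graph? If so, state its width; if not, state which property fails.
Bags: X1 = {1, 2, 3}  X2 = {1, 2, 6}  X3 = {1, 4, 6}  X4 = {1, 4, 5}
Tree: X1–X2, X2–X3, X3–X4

Every vertex of G appears in some bag (union = {1, 2, 3, 4, 5, 6}); every edge is covered by a bag; and for each vertex v the set of bags containing v is connected in the bag tree. The decomposition is therefore valid. The largest bag has 3 vertices, so the width is 2.

Yes; width 2.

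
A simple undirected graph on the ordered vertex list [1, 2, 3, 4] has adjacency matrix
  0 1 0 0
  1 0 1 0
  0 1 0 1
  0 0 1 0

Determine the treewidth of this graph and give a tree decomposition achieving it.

The largest bag has 2 vertices, giving width 1; this decomposition certifies tw(G) ≤ 1. Any graph with an edge has treewidth ≥ 1, and G has the edge 1–2. Combining the bounds, tw(G) = 1.

Treewidth 1.
One optimal decomposition is:
Bags: B1 = {1, 2}  B2 = {2, 3}  B3 = {3, 4}
Tree: B1–B2, B2–B3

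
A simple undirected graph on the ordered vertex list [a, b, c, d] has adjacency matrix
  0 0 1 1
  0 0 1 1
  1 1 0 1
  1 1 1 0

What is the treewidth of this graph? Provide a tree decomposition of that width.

Treewidth 2.
Bags: B1 = {b, c, d}  B2 = {a, c, d}
Tree: B1–B2

The largest bag has 3 vertices, giving width 2; this decomposition certifies tw(G) ≤ 2. For the lower bound, the 3 vertices {a, c, d} are pairwise adjacent, and any tree decomposition puts a clique entirely inside one bag — forcing width ≥ 2. Combining the bounds, tw(G) = 2.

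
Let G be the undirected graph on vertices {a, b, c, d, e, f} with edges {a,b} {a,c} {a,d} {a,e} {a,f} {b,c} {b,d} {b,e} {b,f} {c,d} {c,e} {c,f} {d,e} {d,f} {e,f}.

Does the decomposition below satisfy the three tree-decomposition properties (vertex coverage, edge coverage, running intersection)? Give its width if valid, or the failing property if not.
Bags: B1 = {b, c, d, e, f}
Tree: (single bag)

No — vertex a appears in no bag.

A tree decomposition must satisfy three properties: every vertex lies in some bag; for every edge, both endpoints lie together in some bag; and for every vertex, the bags containing it form a connected subtree. Here vertex a appears in no bag, so the decomposition is invalid.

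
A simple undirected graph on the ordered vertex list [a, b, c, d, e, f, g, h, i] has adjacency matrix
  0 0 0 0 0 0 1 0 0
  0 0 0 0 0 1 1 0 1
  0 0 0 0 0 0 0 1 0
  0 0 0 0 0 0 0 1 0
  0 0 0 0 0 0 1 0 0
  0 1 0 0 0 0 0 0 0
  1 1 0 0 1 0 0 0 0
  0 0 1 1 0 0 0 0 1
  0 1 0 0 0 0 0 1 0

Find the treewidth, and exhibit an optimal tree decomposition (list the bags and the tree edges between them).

Every bag has size at most 2, so the width is 2 − 1 = 1 and tw(G) ≤ 1. G has an edge, so its treewidth is at least 1. Hence tw(G) = 1 exactly.

Treewidth 1.
One optimal decomposition is:
Bags: B1 = {h, i}  B2 = {b, i}  B3 = {c, h}  B4 = {b, g}  B5 = {e, g}  B6 = {d, h}  B7 = {a, g}  B8 = {b, f}
Tree: B1–B2, B1–B3, B2–B4, B4–B5, B3–B6, B5–B7, B4–B8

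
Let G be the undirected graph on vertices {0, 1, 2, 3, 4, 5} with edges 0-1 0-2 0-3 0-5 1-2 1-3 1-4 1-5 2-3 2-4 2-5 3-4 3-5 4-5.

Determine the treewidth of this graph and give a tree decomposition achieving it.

Treewidth 4.
One optimal decomposition is:
Bags: B1 = {1, 2, 3, 4, 5}  B2 = {0, 1, 2, 3, 5}
Tree: B1–B2

Every bag has size at most 5, so the width is 5 − 1 = 4 and tw(G) ≤ 4. On the other hand G contains the 5-clique {0, 1, 2, 3, 5}. A clique must lie in a single bag of any decomposition, so no decomposition can have width below 4. The upper and lower bounds meet at 4, so that is the treewidth.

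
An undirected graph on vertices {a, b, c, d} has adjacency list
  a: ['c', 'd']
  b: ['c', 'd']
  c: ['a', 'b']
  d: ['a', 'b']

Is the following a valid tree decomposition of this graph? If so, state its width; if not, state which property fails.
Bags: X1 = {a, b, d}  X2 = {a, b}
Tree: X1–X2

No — vertex c appears in no bag.

A tree decomposition must satisfy three properties: every vertex lies in some bag; for every edge, both endpoints lie together in some bag; and for every vertex, the bags containing it form a connected subtree. Here vertex c appears in no bag, so the decomposition is invalid.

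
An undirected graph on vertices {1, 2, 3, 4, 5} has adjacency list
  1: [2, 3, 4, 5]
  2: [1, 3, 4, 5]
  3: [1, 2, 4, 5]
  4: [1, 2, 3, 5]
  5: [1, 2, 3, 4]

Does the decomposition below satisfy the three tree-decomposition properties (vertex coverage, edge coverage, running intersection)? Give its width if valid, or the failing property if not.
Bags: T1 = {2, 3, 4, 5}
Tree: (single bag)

No — vertex 1 appears in no bag.

A tree decomposition must satisfy three properties: every vertex lies in some bag; for every edge, both endpoints lie together in some bag; and for every vertex, the bags containing it form a connected subtree. Here vertex 1 appears in no bag, so the decomposition is invalid.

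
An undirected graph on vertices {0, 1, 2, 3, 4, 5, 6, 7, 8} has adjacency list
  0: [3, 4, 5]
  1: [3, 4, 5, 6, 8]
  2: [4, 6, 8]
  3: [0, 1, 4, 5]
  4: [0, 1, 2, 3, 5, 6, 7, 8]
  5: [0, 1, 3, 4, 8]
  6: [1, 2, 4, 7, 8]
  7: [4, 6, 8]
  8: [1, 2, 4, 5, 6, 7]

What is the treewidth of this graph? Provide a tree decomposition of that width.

The largest bag has 4 vertices, giving width 3; this decomposition certifies tw(G) ≤ 3. On the other hand G contains the 4-clique {0, 3, 4, 5}. A clique must lie in a single bag of any decomposition, so no decomposition can have width below 3. Hence tw(G) = 3 exactly.

Treewidth 3.
One optimal decomposition is:
Bags: B1 = {1, 4, 6, 8}  B2 = {1, 4, 5, 8}  B3 = {1, 3, 4, 5}  B4 = {2, 4, 6, 8}  B5 = {0, 3, 4, 5}  B6 = {4, 6, 7, 8}
Tree: B1–B2, B2–B3, B1–B4, B3–B5, B1–B6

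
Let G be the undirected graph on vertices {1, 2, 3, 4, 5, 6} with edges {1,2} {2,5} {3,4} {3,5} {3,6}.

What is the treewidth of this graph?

1

A width-1 tree decomposition is:
Bags: B1 = {3, 6}  B2 = {3, 5}  B3 = {3, 4}  B4 = {2, 5}  B5 = {1, 2}
Tree: B1–B2, B1–B3, B2–B4, B4–B5
The largest bag has 2 vertices, giving width 1; this decomposition certifies tw(G) ≤ 1. Since G has at least one edge (e.g. 6–3), it is not an edgeless graph, so tw(G) ≥ 1. Combining the bounds, tw(G) = 1.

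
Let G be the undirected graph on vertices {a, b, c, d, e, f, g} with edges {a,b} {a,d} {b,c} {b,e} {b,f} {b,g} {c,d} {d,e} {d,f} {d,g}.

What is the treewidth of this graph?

A width-2 tree decomposition is:
Bags: B1 = {b, d, g}  B2 = {b, d, f}  B3 = {b, c, d}  B4 = {b, d, e}  B5 = {a, b, d}
Tree: B1–B2, B2–B3, B3–B4, B4–B5
The largest bag has 3 vertices, giving width 2; this decomposition certifies tw(G) ≤ 2. Since d–g–b–f–d is a cycle in G, G is not acyclic. Forests are exactly the graphs of treewidth ≤ 1, so tw(G) ≥ 2. Therefore the treewidth is 2.

2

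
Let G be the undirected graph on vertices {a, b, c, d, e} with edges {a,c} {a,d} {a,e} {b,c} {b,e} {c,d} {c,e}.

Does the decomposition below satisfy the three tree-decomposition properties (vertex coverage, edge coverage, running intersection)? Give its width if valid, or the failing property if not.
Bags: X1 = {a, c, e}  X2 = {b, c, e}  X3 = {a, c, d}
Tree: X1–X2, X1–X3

Yes; width 2.

Checking the three conditions: (i) the bags cover all of {a, b, c, d, e}; (ii) for each edge, some bag contains both endpoints; (iii) the bags containing any fixed vertex form a subtree. All hold, so the decomposition is valid with width 3 − 1 = 2.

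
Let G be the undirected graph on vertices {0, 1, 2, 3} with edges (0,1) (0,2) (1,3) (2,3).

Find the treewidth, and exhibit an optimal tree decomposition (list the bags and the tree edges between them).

The largest bag has 3 vertices, giving width 2; this decomposition certifies tw(G) ≤ 2. The edges 2–0–1–3–2 form a cycle, so G is not a tree and its treewidth is at least 2. Hence tw(G) = 2 exactly.

Treewidth 2.
One such decomposition:
Bags: B1 = {0, 1, 2}  B2 = {1, 2, 3}
Tree: B1–B2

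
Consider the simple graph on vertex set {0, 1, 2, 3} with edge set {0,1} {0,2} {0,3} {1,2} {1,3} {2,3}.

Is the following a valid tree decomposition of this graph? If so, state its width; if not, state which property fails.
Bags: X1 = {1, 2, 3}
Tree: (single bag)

No — vertex 0 appears in no bag.

A tree decomposition must satisfy three properties: every vertex lies in some bag; for every edge, both endpoints lie together in some bag; and for every vertex, the bags containing it form a connected subtree. Here vertex 0 appears in no bag, so the decomposition is invalid.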